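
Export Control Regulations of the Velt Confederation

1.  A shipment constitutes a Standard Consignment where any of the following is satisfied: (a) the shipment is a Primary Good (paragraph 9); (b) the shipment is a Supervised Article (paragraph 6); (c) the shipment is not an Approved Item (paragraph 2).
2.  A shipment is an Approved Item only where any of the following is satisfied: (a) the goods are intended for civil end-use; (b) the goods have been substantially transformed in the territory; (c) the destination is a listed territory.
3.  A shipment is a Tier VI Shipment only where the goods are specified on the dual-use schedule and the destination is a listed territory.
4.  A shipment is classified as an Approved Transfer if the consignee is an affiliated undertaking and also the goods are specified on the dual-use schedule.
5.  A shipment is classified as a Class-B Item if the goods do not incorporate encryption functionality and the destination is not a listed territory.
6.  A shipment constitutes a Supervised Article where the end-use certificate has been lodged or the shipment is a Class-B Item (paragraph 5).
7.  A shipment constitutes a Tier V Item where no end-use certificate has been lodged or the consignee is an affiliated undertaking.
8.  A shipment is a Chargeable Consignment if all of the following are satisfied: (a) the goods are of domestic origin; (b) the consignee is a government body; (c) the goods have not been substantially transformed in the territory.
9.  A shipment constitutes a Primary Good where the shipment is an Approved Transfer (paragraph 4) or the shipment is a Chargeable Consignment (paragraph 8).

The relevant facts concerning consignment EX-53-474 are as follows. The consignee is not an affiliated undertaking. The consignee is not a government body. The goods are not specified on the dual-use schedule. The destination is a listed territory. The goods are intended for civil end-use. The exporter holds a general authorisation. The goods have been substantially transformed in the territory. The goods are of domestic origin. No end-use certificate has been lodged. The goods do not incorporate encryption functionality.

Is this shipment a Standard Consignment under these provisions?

No

paragraph 4 — Approved Transfer: [the consignee is an affiliated undertaking? no] AND [the goods are specified on the dual-use schedule? no] → not satisfied.
paragraph 8 — Chargeable Consignment: [the goods are of domestic origin? yes] AND [the consignee is a government body? no] AND [the goods have not been substantially transformed in the territory? no] → not satisfied.
paragraph 9 — Primary Good: [Approved Transfer (paragraph 4)? no] OR [Chargeable Consignment (paragraph 8)? no] → not satisfied.
paragraph 5 — Class-B Item: [the goods do not incorporate encryption functionality? yes] AND [the destination is not a listed territory? no] → not satisfied.
paragraph 6 — Supervised Article: [the end-use certificate has been lodged? no] OR [Class-B Item (paragraph 5)? no] → not satisfied.
paragraph 2 — Approved Item: [the goods are intended for civil end-use? yes] OR [the goods have been substantially transformed in the territory? yes] OR [the destination is a listed territory? yes] → satisfied.
paragraph 1 — Standard Consignment: [Primary Good (paragraph 9)? no] OR [Supervised Article (paragraph 6)? no] OR [not an Approved Item (paragraph 2)? no] → not satisfied.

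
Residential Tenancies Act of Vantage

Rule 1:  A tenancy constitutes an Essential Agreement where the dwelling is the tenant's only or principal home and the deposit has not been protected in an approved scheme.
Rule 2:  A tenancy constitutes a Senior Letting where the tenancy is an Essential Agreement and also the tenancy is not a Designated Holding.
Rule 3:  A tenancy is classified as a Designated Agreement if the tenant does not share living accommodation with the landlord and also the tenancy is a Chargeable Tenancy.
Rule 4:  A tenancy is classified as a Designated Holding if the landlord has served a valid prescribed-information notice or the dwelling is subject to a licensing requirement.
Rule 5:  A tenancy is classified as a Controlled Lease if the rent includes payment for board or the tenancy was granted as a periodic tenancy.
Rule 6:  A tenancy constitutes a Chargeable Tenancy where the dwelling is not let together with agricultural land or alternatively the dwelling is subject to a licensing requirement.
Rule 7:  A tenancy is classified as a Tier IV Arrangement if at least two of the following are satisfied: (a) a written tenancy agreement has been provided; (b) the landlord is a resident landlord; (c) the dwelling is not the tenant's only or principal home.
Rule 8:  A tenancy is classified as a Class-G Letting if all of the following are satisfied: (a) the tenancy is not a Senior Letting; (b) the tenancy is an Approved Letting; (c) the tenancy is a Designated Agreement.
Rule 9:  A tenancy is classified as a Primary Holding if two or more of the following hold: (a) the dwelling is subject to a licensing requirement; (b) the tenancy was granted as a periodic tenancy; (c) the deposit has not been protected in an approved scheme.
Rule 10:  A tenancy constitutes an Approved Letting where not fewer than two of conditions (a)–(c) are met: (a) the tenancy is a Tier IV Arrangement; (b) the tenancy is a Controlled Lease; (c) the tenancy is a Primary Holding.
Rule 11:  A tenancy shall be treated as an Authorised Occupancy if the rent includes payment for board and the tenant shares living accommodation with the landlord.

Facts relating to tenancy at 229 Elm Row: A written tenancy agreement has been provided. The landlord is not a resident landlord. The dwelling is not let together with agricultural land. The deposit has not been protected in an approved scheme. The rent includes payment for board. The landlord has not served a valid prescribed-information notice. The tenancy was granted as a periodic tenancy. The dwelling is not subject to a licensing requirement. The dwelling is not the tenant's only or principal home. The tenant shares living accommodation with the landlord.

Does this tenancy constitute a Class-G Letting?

No

Under rule 1: the dwelling is the tenant's only or principal home? no; and the deposit has not been protected in an approved scheme? yes. So the tenancy is not an Essential Agreement.
Under rule 4: the landlord has served a valid prescribed-information notice? no; or the dwelling is subject to a licensing requirement? no. So the tenancy is not a Designated Holding.
Under rule 2: Essential Agreement (rule 1)? no; and not a Designated Holding (rule 4)? yes. So the tenancy is not a Senior Letting.
Under rule 7: a written tenancy agreement has been provided? yes; the landlord is a resident landlord? no; the dwelling is not the tenant's only or principal home? yes — 2 of 3 hold (need ≥2) → satisfied.
Under rule 5: the rent includes payment for board? yes; or the tenancy was granted as a periodic tenancy? yes. So the tenancy is a Controlled Lease.
Under rule 9: the dwelling is subject to a licensing requirement? no; the tenancy was granted as a periodic tenancy? yes; the deposit has not been protected in an approved scheme? yes — 2 of 3 hold (need ≥2) → satisfied.
Under rule 10: Tier IV Arrangement (rule 7)? yes; Controlled Lease (rule 5)? yes; Primary Holding (rule 9)? yes — 3 of 3 hold (need ≥2) → satisfied.
Under rule 6: the dwelling is not let together with agricultural land? yes; or the dwelling is subject to a licensing requirement? no. So the tenancy is a Chargeable Tenancy.
Under rule 3: the tenant does not share living accommodation with the landlord? no; and Chargeable Tenancy (rule 6)? yes. So the tenancy is not a Designated Agreement.
Under rule 8: not a Senior Letting (rule 2)? yes; and Approved Letting (rule 10)? yes; and Designated Agreement (rule 3)? no. So the tenancy is not a Class-G Letting.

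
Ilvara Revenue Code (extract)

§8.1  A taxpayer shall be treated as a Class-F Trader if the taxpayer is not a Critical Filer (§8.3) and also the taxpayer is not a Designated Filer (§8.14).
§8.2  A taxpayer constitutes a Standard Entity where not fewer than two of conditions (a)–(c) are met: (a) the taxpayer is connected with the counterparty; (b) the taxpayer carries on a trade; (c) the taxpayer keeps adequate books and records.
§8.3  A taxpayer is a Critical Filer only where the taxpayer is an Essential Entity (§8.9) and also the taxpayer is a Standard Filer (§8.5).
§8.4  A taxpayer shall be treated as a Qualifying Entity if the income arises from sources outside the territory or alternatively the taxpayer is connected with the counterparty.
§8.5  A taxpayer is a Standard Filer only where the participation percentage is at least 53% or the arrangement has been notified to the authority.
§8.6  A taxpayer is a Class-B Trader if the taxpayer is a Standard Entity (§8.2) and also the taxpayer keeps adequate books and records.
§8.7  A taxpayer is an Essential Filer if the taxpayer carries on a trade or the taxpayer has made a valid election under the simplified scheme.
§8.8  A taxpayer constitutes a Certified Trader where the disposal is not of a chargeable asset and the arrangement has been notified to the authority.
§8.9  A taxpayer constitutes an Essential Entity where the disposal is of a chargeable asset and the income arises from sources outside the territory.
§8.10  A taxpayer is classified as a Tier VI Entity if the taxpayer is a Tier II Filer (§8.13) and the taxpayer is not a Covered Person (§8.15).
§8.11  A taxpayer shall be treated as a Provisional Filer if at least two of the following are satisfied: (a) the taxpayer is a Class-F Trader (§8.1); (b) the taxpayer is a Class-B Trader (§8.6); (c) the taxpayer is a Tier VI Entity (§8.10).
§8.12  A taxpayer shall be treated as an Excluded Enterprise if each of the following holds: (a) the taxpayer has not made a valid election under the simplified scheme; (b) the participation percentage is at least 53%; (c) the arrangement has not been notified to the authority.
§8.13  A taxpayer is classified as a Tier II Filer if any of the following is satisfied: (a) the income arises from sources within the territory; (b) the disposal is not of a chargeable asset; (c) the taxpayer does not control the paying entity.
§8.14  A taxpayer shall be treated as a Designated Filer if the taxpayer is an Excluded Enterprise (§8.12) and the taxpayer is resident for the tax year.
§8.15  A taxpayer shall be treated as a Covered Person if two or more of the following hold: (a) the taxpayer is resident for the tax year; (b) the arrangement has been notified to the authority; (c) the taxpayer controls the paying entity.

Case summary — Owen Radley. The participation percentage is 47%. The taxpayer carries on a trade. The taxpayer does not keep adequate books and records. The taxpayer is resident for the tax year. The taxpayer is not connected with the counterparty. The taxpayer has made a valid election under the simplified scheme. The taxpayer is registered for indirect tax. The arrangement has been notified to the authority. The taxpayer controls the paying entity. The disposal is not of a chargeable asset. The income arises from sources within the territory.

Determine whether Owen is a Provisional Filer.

No

§8.9 — Essential Entity: [the disposal is of a chargeable asset? no] AND [the income arises from sources outside the territory? no] → not satisfied.
§8.5 — Standard Filer: [participation percentage: 47% ≥ 53%? no] OR [the arrangement has been notified to the authority? yes] → satisfied.
§8.3 — Critical Filer: [Essential Entity (§8.9)? no] AND [Standard Filer (§8.5)? yes] → not satisfied.
§8.12 — Excluded Enterprise: [the taxpayer has not made a valid election under the simplified scheme? no] AND [participation percentage: 47% ≥ 53%? no] AND [the arrangement has not been notified to the authority? no] → not satisfied.
§8.14 — Designated Filer: [Excluded Enterprise (§8.12)? no] AND [the taxpayer is resident for the tax year? yes] → not satisfied.
§8.1 — Class-F Trader: [not a Critical Filer (§8.3)? yes] AND [not a Designated Filer (§8.14)? yes] → satisfied.
§8.2 — Standard Entity: the taxpayer is connected with the counterparty? no; the taxpayer carries on a trade? yes; the taxpayer keeps adequate books and records? no — 1 of 3 hold (need ≥2) → not satisfied.
§8.6 — Class-B Trader: [Standard Entity (§8.2)? no] AND [the taxpayer keeps adequate books and records? no] → not satisfied.
§8.13 — Tier II Filer: [the income arises from sources within the territory? yes] OR [the disposal is not of a chargeable asset? yes] OR [the taxpayer does not control the paying entity? no] → satisfied.
§8.15 — Covered Person: the taxpayer is resident for the tax year? yes; the arrangement has been notified to the authority? yes; the taxpayer controls the paying entity? yes — 3 of 3 hold (need ≥2) → satisfied.
§8.10 — Tier VI Entity: [Tier II Filer (§8.13)? yes] AND [not a Covered Person (§8.15)? no] → not satisfied.
§8.11 — Provisional Filer: Class-F Trader (§8.1)? yes; Class-B Trader (§8.6)? no; Tier VI Entity (§8.10)? no — 1 of 3 hold (need ≥2) → not satisfied.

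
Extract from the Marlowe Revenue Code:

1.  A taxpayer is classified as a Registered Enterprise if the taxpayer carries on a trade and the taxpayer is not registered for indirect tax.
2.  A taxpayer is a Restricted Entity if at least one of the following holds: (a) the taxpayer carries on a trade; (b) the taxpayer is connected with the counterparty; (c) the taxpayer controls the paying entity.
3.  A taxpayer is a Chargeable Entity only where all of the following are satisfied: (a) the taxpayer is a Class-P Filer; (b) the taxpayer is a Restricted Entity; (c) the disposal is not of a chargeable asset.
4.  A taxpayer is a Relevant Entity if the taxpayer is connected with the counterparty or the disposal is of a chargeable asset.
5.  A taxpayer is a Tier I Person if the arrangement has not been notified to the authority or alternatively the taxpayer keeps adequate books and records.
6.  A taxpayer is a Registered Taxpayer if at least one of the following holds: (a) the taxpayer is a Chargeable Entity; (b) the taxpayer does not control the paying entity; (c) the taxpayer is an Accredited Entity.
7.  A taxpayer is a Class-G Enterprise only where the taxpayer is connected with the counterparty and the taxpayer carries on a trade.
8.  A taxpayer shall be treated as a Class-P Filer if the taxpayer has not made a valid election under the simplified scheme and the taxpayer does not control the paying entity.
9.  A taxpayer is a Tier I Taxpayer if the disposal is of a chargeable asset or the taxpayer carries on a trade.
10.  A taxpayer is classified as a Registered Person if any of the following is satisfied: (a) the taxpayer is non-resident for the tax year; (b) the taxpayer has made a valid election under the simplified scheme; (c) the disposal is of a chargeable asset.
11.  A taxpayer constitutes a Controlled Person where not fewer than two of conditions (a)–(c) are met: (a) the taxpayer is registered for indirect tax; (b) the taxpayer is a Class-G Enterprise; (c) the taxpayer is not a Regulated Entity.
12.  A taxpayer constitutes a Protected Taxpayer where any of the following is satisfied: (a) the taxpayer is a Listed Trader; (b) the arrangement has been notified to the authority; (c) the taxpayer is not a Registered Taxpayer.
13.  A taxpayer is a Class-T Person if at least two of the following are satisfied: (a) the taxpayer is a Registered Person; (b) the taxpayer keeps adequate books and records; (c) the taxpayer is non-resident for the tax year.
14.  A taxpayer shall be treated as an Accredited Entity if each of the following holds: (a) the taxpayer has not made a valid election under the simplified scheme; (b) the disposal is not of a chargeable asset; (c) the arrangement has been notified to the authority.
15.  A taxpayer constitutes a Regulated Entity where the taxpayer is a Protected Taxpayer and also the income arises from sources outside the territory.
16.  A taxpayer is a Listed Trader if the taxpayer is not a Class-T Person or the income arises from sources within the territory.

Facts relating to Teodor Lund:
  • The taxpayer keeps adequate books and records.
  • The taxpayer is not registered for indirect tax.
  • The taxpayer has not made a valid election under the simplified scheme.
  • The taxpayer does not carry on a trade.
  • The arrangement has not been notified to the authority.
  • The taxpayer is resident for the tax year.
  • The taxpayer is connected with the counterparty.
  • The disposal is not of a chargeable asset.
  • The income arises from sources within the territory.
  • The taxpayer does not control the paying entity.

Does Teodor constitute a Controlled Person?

paragraph 7 — Class-G Enterprise: [the taxpayer is connected with the counterparty? yes] AND [the taxpayer carries on a trade? no] → not satisfied.
paragraph 10 — Registered Person: [the taxpayer is non-resident for the tax year? no] OR [the taxpayer has made a valid election under the simplified scheme? no] OR [the disposal is of a chargeable asset? no] → not satisfied.
paragraph 13 — Class-T Person: Registered Person (paragraph 10)? no; the taxpayer keeps adequate books and records? yes; the taxpayer is non-resident for the tax year? no — 1 of 3 hold (need ≥2) → not satisfied.
paragraph 16 — Listed Trader: [not a Class-T Person (paragraph 13)? yes] OR [the income arises from sources within the territory? yes] → satisfied.
paragraph 8 — Class-P Filer: [the taxpayer has not made a valid election under the simplified scheme? yes] AND [the taxpayer does not control the paying entity? yes] → satisfied.
paragraph 2 — Restricted Entity: [the taxpayer carries on a trade? no] OR [the taxpayer is connected with the counterparty? yes] OR [the taxpayer controls the paying entity? no] → satisfied.
paragraph 3 — Chargeable Entity: [Class-P Filer (paragraph 8)? yes] AND [Restricted Entity (paragraph 2)? yes] AND [the disposal is not of a chargeable asset? yes] → satisfied.
paragraph 14 — Accredited Entity: [the taxpayer has not made a valid election under the simplified scheme? yes] AND [the disposal is not of a chargeable asset? yes] AND [the arrangement has been notified to the authority? no] → not satisfied.
paragraph 6 — Registered Taxpayer: [Chargeable Entity (paragraph 3)? yes] OR [the taxpayer does not control the paying entity? yes] OR [Accredited Entity (paragraph 14)? no] → satisfied.
paragraph 12 — Protected Taxpayer: [Listed Trader (paragraph 16)? yes] OR [the arrangement has been notified to the authority? no] OR [not a Registered Taxpayer (paragraph 6)? no] → satisfied.
paragraph 15 — Regulated Entity: [Protected Taxpayer (paragraph 12)? yes] AND [the income arises from sources outside the territory? no] → not satisfied.
paragraph 11 — Controlled Person: the taxpayer is registered for indirect tax? no; Class-G Enterprise (paragraph 7)? no; not a Regulated Entity (paragraph 15)? yes — 1 of 3 hold (need ≥2) → not satisfied.

No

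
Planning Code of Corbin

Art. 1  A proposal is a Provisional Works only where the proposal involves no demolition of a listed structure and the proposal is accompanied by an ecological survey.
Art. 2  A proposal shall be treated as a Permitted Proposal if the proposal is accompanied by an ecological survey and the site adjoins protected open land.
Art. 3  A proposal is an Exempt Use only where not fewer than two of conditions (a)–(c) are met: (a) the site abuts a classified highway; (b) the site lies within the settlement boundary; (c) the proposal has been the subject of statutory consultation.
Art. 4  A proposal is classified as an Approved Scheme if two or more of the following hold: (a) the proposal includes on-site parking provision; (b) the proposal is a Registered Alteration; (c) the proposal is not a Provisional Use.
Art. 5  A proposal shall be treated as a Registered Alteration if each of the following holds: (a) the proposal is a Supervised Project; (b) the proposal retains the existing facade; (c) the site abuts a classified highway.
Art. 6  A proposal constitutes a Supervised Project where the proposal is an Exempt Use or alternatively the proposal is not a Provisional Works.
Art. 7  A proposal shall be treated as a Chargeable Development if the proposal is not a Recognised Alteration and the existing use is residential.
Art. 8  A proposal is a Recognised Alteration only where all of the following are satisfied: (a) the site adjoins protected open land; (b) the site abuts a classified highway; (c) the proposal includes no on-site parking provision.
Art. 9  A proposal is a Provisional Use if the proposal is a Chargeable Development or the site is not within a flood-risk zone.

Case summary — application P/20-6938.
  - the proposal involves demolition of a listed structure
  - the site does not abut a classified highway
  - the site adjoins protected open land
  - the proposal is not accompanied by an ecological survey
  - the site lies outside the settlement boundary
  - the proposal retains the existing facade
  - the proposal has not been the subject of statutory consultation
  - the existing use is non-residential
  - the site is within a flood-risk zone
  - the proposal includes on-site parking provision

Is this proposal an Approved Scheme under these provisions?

Under article 3: the site abuts a classified highway? no; the site lies within the settlement boundary? no; the proposal has been the subject of statutory consultation? no — 0 of 3 hold (need ≥2) → not satisfied.
Under article 1: the proposal involves no demolition of a listed structure? no; and the proposal is accompanied by an ecological survey? no. So the proposal is not a Provisional Works.
Under article 6: Exempt Use (article 3)? no; or not a Provisional Works (article 1)? yes. So the proposal is a Supervised Project.
Under article 5: Supervised Project (article 6)? yes; and the proposal retains the existing facade? yes; and the site abuts a classified highway? no. So the proposal is not a Registered Alteration.
Under article 8: the site adjoins protected open land? yes; and the site abuts a classified highway? no; and the proposal includes no on-site parking provision? no. So the proposal is not a Recognised Alteration.
Under article 7: not a Recognised Alteration (article 8)? yes; and the existing use is residential? no. So the proposal is not a Chargeable Development.
Under article 9: Chargeable Development (article 7)? no; or the site is not within a flood-risk zone? no. So the proposal is not a Provisional Use.
Under article 4: the proposal includes on-site parking provision? yes; Registered Alteration (article 5)? no; not a Provisional Use (article 9)? yes — 2 of 3 hold (need ≥2) → satisfied.

Yes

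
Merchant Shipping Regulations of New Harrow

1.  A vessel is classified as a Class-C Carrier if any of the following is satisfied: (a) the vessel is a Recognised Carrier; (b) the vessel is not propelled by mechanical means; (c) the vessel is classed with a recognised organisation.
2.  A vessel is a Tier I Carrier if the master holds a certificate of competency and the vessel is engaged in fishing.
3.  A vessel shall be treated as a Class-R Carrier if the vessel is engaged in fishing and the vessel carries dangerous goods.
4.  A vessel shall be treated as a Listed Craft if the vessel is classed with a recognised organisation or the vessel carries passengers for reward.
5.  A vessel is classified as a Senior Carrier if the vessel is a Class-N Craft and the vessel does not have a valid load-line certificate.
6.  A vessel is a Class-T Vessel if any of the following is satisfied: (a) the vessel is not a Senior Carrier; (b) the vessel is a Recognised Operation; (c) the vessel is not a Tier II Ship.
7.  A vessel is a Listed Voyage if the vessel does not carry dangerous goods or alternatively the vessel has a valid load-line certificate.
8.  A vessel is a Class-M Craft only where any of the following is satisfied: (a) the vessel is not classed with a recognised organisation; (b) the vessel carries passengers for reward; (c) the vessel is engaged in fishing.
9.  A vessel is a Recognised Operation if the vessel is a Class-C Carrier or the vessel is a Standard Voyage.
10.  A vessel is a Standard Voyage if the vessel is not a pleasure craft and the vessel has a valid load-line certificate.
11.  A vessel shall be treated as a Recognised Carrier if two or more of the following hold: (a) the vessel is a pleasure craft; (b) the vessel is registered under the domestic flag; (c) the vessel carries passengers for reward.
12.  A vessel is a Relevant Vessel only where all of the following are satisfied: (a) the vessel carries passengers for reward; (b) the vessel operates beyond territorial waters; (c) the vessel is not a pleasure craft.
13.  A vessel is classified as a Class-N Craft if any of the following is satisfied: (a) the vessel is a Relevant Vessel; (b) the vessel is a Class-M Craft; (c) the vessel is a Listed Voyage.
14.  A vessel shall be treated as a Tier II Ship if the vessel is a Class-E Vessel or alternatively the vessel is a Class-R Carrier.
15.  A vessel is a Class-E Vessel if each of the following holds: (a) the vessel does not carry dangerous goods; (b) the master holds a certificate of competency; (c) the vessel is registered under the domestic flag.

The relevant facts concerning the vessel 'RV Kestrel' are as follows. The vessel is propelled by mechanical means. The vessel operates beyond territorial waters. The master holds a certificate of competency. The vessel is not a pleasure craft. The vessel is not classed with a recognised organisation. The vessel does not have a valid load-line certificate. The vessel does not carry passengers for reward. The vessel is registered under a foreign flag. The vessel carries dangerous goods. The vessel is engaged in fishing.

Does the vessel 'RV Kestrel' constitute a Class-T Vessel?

No

paragraph 12 — Relevant Vessel: [the vessel carries passengers for reward? no] AND [the vessel operates beyond territorial waters? yes] AND [the vessel is not a pleasure craft? yes] → not satisfied.
paragraph 8 — Class-M Craft: [the vessel is not classed with a recognised organisation? yes] OR [the vessel carries passengers for reward? no] OR [the vessel is engaged in fishing? yes] → satisfied.
paragraph 7 — Listed Voyage: [the vessel does not carry dangerous goods? no] OR [the vessel has a valid load-line certificate? no] → not satisfied.
paragraph 13 — Class-N Craft: [Relevant Vessel (paragraph 12)? no] OR [Class-M Craft (paragraph 8)? yes] OR [Listed Voyage (paragraph 7)? no] → satisfied.
paragraph 5 — Senior Carrier: [Class-N Craft (paragraph 13)? yes] AND [the vessel does not have a valid load-line certificate? yes] → satisfied.
paragraph 11 — Recognised Carrier: the vessel is a pleasure craft? no; the vessel is registered under the domestic flag? no; the vessel carries passengers for reward? no — 0 of 3 hold (need ≥2) → not satisfied.
paragraph 1 — Class-C Carrier: [Recognised Carrier (paragraph 11)? no] OR [the vessel is not propelled by mechanical means? no] OR [the vessel is classed with a recognised organisation? no] → not satisfied.
paragraph 10 — Standard Voyage: [the vessel is not a pleasure craft? yes] AND [the vessel has a valid load-line certificate? no] → not satisfied.
paragraph 9 — Recognised Operation: [Class-C Carrier (paragraph 1)? no] OR [Standard Voyage (paragraph 10)? no] → not satisfied.
paragraph 15 — Class-E Vessel: [the vessel does not carry dangerous goods? no] AND [the master holds a certificate of competency? yes] AND [the vessel is registered under the domestic flag? no] → not satisfied.
paragraph 3 — Class-R Carrier: [the vessel is engaged in fishing? yes] AND [the vessel carries dangerous goods? yes] → satisfied.
paragraph 14 — Tier II Ship: [Class-E Vessel (paragraph 15)? no] OR [Class-R Carrier (paragraph 3)? yes] → satisfied.
paragraph 6 — Class-T Vessel: [not a Senior Carrier (paragraph 5)? no] OR [Recognised Operation (paragraph 9)? no] OR [not a Tier II Ship (paragraph 14)? no] → not satisfied.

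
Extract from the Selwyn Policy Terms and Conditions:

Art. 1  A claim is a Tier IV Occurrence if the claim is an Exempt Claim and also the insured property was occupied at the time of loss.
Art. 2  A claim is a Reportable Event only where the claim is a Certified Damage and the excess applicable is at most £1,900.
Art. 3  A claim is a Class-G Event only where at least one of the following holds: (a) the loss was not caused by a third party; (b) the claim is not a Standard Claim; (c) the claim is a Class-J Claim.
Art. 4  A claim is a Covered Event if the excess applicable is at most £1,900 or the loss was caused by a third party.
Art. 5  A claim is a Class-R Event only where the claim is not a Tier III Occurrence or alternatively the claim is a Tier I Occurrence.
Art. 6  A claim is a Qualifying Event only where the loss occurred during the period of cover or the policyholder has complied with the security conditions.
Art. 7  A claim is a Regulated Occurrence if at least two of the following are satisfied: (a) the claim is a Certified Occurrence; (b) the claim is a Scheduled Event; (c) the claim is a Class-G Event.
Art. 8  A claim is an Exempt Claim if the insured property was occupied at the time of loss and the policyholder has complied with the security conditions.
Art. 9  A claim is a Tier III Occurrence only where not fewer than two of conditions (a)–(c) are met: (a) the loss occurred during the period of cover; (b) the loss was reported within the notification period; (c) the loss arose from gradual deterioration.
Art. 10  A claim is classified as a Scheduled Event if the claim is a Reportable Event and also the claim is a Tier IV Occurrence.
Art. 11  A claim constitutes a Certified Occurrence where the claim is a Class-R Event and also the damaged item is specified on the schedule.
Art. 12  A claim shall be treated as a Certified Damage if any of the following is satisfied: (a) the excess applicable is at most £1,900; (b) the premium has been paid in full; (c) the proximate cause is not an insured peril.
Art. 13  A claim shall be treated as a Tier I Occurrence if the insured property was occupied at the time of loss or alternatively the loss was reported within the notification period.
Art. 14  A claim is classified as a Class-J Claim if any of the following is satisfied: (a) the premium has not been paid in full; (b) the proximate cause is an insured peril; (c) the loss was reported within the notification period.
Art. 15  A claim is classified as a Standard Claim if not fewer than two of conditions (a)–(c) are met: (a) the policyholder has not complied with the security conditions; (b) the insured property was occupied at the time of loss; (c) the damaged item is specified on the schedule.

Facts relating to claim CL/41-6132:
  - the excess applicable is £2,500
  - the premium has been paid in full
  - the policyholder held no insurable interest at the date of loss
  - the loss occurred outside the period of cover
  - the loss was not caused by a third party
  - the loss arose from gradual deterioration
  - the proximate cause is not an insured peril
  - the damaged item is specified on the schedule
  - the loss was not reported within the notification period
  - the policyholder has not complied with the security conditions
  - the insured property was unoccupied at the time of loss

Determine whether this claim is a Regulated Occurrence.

Yes

article 9 — Tier III Occurrence: the loss occurred during the period of cover? no; the loss was reported within the notification period? no; the loss arose from gradual deterioration? yes — 1 of 3 hold (need ≥2) → not satisfied.
article 13 — Tier I Occurrence: [the insured property was occupied at the time of loss? no] OR [the loss was reported within the notification period? no] → not satisfied.
article 5 — Class-R Event: [not a Tier III Occurrence (article 9)? yes] OR [Tier I Occurrence (article 13)? no] → satisfied.
article 11 — Certified Occurrence: [Class-R Event (article 5)? yes] AND [the damaged item is specified on the schedule? yes] → satisfied.
article 12 — Certified Damage: [excess applicable: £2,500 ≤ £1,900? no] OR [the premium has been paid in full? yes] OR [the proximate cause is not an insured peril? yes] → satisfied.
article 2 — Reportable Event: [Certified Damage (article 12)? yes] AND [excess applicable: £2,500 ≤ £1,900? no] → not satisfied.
article 8 — Exempt Claim: [the insured property was occupied at the time of loss? no] AND [the policyholder has complied with the security conditions? no] → not satisfied.
article 1 — Tier IV Occurrence: [Exempt Claim (article 8)? no] AND [the insured property was occupied at the time of loss? no] → not satisfied.
article 10 — Scheduled Event: [Reportable Event (article 2)? no] AND [Tier IV Occurrence (article 1)? no] → not satisfied.
article 15 — Standard Claim: the policyholder has not complied with the security conditions? yes; the insured property was occupied at the time of loss? no; the damaged item is specified on the schedule? yes — 2 of 3 hold (need ≥2) → satisfied.
article 14 — Class-J Claim: [the premium has not been paid in full? no] OR [the proximate cause is an insured peril? no] OR [the loss was reported within the notification period? no] → not satisfied.
article 3 — Class-G Event: [the loss was not caused by a third party? yes] OR [not a Standard Claim (article 15)? no] OR [Class-J Claim (article 14)? no] → satisfied.
article 7 — Regulated Occurrence: Certified Occurrence (article 11)? yes; Scheduled Event (article 10)? no; Class-G Event (article 3)? yes — 2 of 3 hold (need ≥2) → satisfied.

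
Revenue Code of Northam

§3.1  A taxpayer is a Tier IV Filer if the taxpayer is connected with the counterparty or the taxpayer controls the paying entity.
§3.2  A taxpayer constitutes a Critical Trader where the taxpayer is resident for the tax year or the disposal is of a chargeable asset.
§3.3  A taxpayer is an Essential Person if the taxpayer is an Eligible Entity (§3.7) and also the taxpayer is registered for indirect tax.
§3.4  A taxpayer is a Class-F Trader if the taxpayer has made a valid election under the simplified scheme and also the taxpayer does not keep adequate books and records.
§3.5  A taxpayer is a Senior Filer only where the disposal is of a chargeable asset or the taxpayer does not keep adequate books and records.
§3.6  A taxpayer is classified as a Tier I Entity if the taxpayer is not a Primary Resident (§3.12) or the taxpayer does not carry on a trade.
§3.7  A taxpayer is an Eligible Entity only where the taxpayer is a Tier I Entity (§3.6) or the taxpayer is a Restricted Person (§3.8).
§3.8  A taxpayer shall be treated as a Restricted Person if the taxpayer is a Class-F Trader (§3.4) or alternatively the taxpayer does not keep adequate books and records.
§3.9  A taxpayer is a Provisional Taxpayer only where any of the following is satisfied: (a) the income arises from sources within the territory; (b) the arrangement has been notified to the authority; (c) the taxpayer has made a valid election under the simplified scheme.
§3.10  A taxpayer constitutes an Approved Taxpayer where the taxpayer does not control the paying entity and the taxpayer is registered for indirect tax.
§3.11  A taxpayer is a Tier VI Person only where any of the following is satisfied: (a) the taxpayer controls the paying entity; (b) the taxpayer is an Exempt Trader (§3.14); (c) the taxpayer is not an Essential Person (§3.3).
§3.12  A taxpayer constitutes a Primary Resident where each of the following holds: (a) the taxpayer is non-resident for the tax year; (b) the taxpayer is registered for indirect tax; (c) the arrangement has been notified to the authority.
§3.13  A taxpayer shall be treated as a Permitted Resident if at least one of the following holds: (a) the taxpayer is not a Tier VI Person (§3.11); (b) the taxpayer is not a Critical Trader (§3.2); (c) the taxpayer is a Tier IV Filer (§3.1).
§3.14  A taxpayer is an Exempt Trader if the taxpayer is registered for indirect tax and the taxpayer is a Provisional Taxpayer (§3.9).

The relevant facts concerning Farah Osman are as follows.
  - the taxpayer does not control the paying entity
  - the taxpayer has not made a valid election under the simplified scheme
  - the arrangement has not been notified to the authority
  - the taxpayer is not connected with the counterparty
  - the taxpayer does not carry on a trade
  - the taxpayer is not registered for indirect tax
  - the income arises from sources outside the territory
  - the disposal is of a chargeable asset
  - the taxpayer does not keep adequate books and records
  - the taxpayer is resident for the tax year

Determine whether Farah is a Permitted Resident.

No

§3.9 — Provisional Taxpayer: [the income arises from sources within the territory? no] OR [the arrangement has been notified to the authority? no] OR [the taxpayer has made a valid election under the simplified scheme? no] → not satisfied.
§3.14 — Exempt Trader: [the taxpayer is registered for indirect tax? no] AND [Provisional Taxpayer (§3.9)? no] → not satisfied.
§3.12 — Primary Resident: [the taxpayer is non-resident for the tax year? no] AND [the taxpayer is registered for indirect tax? no] AND [the arrangement has been notified to the authority? no] → not satisfied.
§3.6 — Tier I Entity: [not a Primary Resident (§3.12)? yes] OR [the taxpayer does not carry on a trade? yes] → satisfied.
§3.4 — Class-F Trader: [the taxpayer has made a valid election under the simplified scheme? no] AND [the taxpayer does not keep adequate books and records? yes] → not satisfied.
§3.8 — Restricted Person: [Class-F Trader (§3.4)? no] OR [the taxpayer does not keep adequate books and records? yes] → satisfied.
§3.7 — Eligible Entity: [Tier I Entity (§3.6)? yes] OR [Restricted Person (§3.8)? yes] → satisfied.
§3.3 — Essential Person: [Eligible Entity (§3.7)? yes] AND [the taxpayer is registered for indirect tax? no] → not satisfied.
§3.11 — Tier VI Person: [the taxpayer controls the paying entity? no] OR [Exempt Trader (§3.14)? no] OR [not an Essential Person (§3.3)? yes] → satisfied.
§3.2 — Critical Trader: [the taxpayer is resident for the tax year? yes] OR [the disposal is of a chargeable asset? yes] → satisfied.
§3.1 — Tier IV Filer: [the taxpayer is connected with the counterparty? no] OR [the taxpayer controls the paying entity? no] → not satisfied.
§3.13 — Permitted Resident: [not a Tier VI Person (§3.11)? no] OR [not a Critical Trader (§3.2)? no] OR [Tier IV Filer (§3.1)? no] → not satisfied.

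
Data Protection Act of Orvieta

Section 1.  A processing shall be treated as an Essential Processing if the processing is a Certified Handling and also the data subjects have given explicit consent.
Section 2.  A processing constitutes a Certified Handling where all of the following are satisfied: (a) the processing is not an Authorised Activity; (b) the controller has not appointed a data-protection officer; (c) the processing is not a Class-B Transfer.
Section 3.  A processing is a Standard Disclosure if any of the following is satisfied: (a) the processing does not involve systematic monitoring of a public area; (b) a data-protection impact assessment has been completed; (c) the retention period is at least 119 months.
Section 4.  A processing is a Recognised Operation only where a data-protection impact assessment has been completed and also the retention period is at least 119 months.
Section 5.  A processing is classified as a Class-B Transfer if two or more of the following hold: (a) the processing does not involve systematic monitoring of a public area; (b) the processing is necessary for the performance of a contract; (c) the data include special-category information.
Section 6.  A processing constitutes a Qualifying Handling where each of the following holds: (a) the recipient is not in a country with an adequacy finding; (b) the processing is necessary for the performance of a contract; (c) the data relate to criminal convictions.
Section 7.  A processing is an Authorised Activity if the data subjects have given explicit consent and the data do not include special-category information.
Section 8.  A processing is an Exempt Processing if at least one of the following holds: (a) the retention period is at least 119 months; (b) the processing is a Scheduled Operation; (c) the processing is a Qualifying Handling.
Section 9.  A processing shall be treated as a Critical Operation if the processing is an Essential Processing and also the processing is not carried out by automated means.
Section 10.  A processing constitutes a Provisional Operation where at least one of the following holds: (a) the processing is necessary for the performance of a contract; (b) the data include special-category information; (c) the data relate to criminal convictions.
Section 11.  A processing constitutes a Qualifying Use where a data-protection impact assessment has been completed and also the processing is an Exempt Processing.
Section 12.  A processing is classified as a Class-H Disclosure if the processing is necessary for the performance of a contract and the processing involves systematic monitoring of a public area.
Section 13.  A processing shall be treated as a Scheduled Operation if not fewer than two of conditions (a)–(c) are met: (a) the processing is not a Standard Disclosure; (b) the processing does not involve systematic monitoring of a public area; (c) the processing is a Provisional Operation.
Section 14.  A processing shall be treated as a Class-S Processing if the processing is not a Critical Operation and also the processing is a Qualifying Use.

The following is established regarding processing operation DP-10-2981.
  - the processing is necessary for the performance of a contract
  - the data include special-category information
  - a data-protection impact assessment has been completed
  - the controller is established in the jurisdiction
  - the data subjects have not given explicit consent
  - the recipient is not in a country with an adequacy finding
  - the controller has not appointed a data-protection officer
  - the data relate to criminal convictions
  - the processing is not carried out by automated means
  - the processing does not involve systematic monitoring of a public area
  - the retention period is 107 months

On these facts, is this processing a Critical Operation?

No

section 7 — Authorised Activity: [the data subjects have given explicit consent? no] AND [the data do not include special-category information? no] → not satisfied.
section 5 — Class-B Transfer: the processing does not involve systematic monitoring of a public area? yes; the processing is necessary for the performance of a contract? yes; the data include special-category information? yes — 3 of 3 hold (need ≥2) → satisfied.
section 2 — Certified Handling: [not an Authorised Activity (section 7)? yes] AND [the controller has not appointed a data-protection officer? yes] AND [not a Class-B Transfer (section 5)? no] → not satisfied.
section 1 — Essential Processing: [Certified Handling (section 2)? no] AND [the data subjects have given explicit consent? no] → not satisfied.
section 9 — Critical Operation: [Essential Processing (section 1)? no] AND [the processing is not carried out by automated means? yes] → not satisfied.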